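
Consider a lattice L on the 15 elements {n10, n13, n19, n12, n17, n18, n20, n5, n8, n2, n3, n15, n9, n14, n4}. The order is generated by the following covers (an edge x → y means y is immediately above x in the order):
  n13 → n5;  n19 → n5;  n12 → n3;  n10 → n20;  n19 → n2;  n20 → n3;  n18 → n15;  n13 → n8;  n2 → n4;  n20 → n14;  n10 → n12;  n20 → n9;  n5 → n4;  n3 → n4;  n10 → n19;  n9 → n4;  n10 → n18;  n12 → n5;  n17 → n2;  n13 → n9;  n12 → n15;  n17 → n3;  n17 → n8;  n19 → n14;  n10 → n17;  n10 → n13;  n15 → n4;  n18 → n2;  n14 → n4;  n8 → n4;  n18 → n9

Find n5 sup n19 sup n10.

n5

Common upper bounds of {n5, n19, n10}: n4, n5.
The least among these is n5.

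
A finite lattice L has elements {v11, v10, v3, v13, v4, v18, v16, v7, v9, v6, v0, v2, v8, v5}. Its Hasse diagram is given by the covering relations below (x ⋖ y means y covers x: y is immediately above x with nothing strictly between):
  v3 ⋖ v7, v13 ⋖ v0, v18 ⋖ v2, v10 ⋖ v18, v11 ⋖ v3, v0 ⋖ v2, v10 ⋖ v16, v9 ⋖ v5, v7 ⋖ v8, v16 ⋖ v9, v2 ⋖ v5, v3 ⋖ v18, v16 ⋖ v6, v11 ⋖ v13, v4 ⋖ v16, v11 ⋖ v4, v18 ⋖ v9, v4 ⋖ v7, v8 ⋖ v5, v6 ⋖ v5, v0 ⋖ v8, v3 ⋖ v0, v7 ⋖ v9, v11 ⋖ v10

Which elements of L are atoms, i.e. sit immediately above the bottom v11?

The atoms are exactly the elements that cover v11: v10, v13, v3, v4.

v10, v13, v3, v4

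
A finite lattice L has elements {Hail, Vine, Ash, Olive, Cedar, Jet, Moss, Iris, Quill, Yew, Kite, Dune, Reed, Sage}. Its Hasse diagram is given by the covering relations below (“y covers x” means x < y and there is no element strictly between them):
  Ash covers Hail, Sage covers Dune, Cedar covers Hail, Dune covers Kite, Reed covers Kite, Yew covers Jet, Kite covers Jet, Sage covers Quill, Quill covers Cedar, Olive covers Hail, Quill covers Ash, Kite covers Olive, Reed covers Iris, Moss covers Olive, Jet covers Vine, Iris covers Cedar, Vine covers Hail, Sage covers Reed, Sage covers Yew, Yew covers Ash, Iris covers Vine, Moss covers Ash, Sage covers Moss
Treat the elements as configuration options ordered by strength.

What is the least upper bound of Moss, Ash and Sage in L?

Common upper bounds of {Moss, Ash, Sage}: Sage.
The least among these is Sage.

Sage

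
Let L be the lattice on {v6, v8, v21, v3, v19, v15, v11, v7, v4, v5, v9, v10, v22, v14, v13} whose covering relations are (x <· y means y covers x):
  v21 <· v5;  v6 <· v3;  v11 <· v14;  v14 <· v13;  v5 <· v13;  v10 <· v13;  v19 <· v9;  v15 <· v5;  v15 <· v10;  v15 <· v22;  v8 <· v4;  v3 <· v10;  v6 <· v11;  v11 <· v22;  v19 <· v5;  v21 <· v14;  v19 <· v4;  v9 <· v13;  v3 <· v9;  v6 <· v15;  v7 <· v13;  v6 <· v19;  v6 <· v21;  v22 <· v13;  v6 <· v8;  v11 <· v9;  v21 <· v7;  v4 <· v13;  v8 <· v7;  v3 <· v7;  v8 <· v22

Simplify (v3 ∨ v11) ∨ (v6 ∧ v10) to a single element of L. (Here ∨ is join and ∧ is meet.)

v9

v3 ∨ v11 = v9
v6 ∧ v10 = v6
v9 ∨ v6 = v9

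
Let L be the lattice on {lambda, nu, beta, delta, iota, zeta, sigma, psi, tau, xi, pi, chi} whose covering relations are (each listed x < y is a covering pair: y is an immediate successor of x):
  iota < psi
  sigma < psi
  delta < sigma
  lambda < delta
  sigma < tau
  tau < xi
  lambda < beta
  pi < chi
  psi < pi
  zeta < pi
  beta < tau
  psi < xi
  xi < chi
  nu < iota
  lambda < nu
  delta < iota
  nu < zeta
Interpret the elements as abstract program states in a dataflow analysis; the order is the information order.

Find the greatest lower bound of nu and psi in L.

Common lower bounds of {nu, psi}: lambda, nu.
The greatest among these is nu.

nu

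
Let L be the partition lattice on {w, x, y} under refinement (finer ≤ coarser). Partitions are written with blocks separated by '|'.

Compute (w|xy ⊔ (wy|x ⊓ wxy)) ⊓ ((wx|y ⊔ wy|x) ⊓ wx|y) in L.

wy|x ∧ wxy = wy|x
w|xy ∨ wy|x = wxy
wx|y ∨ wy|x = wxy
wxy ∧ wx|y = wx|y
wxy ∧ wx|y = wx|y

wx|y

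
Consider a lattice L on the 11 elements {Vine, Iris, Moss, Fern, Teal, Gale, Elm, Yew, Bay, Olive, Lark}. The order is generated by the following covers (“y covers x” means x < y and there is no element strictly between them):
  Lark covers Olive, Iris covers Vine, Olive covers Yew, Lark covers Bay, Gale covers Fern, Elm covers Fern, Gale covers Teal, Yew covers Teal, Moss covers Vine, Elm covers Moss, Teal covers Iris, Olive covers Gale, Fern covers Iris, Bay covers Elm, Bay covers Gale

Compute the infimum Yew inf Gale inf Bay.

Common lower bounds of {Yew, Gale, Bay}: Iris, Teal, Vine.
The greatest among these is Teal.

Teal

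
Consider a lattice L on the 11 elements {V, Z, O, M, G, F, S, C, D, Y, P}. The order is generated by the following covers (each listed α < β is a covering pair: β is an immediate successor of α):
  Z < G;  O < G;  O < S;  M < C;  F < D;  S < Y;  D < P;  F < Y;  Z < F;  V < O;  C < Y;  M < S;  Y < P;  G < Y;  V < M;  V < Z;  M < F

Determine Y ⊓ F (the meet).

F

Common lower bounds of {Y, F}: F, M, V, Z.
The greatest among these is F.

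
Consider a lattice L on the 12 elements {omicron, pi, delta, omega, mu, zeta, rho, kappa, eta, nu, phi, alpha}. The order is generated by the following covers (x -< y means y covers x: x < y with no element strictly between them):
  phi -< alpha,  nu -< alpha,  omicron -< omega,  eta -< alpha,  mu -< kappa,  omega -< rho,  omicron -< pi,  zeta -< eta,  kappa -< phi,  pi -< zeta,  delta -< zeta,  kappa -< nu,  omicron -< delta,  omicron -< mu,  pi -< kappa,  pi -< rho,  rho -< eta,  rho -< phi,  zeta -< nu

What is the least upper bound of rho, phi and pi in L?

Common upper bounds of {rho, phi, pi}: alpha, phi.
The least among these is phi.

phi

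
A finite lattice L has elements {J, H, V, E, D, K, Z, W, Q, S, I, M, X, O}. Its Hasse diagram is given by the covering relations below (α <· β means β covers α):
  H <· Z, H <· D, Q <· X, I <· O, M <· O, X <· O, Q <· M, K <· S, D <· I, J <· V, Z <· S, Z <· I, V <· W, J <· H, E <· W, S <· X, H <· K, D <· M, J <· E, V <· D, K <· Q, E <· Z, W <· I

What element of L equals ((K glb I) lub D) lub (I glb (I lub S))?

K ∧ I = H
H ∨ D = D
I ∨ S = O
I ∧ O = I
D ∨ I = I

I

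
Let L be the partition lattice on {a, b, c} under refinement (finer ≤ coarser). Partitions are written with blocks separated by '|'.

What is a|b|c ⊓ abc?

The meet (common refinement) of a|b|c and abc intersects blocks pairwise, giving a|b|c.

a|b|c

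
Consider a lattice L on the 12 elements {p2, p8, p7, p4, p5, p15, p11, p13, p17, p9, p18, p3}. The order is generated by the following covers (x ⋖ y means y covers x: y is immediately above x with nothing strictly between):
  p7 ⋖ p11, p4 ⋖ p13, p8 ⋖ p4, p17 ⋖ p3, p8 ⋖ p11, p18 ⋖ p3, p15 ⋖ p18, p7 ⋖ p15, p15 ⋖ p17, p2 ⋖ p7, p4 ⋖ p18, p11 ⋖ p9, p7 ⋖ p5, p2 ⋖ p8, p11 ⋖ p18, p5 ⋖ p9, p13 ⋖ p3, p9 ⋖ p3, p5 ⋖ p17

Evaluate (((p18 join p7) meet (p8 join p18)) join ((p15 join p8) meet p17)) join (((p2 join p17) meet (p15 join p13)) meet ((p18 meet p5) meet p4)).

p18

p18 ∨ p7 = p18
p8 ∨ p18 = p18
p18 ∧ p18 = p18
p15 ∨ p8 = p18
p18 ∧ p17 = p15
p18 ∨ p15 = p18
p2 ∨ p17 = p17
p15 ∨ p13 = p3
p17 ∧ p3 = p17
p18 ∧ p5 = p7
p7 ∧ p4 = p2
p17 ∧ p2 = p2
p18 ∨ p2 = p18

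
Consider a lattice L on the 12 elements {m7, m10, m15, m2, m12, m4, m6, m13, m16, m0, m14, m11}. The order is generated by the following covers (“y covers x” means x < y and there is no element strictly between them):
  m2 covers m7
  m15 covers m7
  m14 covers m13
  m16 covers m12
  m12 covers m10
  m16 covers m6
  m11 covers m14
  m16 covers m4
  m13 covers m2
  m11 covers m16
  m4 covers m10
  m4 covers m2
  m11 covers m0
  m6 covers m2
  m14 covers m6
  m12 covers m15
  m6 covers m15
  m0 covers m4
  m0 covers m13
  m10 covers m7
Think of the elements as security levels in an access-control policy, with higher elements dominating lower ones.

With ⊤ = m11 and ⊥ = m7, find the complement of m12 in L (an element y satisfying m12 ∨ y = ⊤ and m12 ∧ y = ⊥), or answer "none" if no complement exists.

m13

Need y with m12 ∨ y = m11 and m12 ∧ y = m7.
Checking each element gives: m13.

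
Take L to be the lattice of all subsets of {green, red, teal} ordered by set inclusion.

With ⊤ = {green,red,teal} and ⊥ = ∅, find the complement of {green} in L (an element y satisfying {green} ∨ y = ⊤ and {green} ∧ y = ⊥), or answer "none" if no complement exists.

{red,teal}

Need y with {green} ∨ y = {green,red,teal} and {green} ∧ y = ∅.
Checking each element gives: {red,teal}.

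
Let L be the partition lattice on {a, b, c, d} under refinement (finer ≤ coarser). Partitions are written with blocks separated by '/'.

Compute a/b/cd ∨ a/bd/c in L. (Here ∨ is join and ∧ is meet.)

a/bcd

a/b/cd ∨ a/bd/c = a/bcd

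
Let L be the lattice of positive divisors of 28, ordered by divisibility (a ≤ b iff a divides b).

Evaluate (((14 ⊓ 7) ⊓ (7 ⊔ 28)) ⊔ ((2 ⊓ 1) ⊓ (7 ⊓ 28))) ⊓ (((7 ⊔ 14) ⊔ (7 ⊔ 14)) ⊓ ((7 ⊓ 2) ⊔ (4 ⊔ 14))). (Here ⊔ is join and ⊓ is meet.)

7

14 ∧ 7 = 7
7 ∨ 28 = 28
7 ∧ 28 = 7
2 ∧ 1 = 1
7 ∧ 28 = 7
1 ∧ 7 = 1
7 ∨ 1 = 7
7 ∨ 14 = 14
7 ∨ 14 = 14
14 ∨ 14 = 14
7 ∧ 2 = 1
4 ∨ 14 = 28
1 ∨ 28 = 28
14 ∧ 28 = 14
7 ∧ 14 = 7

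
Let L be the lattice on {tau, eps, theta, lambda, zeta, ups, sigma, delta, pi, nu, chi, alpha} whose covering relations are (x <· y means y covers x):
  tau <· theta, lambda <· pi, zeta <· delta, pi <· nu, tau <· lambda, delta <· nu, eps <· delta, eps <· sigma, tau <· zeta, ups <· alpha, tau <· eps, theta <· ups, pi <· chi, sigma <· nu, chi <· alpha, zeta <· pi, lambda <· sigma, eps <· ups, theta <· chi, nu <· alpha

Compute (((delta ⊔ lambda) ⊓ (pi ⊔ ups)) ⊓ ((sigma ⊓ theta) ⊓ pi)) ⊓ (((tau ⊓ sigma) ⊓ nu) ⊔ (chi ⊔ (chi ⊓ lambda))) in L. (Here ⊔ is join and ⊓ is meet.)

delta ∨ lambda = nu
pi ∨ ups = alpha
nu ∧ alpha = nu
sigma ∧ theta = tau
tau ∧ pi = tau
nu ∧ tau = tau
tau ∧ sigma = tau
tau ∧ nu = tau
chi ∧ lambda = lambda
chi ∨ lambda = chi
tau ∨ chi = chi
tau ∧ chi = tau

tau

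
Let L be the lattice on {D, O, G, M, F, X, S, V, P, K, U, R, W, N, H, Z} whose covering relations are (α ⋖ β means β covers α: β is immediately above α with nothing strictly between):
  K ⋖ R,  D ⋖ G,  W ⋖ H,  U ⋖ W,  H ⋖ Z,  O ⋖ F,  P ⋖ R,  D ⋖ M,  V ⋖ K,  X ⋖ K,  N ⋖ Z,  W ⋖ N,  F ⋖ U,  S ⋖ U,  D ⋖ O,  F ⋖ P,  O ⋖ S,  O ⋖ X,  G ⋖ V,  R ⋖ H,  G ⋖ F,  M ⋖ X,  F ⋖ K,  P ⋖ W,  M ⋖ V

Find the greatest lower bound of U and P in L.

Common lower bounds of {U, P}: D, F, G, O.
The greatest among these is F.

F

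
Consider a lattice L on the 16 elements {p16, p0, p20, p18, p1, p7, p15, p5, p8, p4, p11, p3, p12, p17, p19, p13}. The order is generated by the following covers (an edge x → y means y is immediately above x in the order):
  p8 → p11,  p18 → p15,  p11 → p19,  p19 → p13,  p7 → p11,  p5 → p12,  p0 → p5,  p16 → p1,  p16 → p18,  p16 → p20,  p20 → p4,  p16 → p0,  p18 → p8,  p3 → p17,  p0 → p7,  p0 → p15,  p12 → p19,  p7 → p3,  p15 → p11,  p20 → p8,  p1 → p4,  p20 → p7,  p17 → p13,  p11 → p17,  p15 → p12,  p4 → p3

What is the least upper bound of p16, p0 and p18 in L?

Common upper bounds of {p16, p0, p18}: p11, p12, p13, p15, p17, p19.
The least among these is p15.

p15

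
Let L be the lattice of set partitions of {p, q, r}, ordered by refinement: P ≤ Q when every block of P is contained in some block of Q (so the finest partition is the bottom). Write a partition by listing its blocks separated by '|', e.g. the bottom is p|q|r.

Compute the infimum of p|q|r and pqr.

p|q|r

Common lower bounds of {p|q|r, pqr}: p|q|r.
The greatest among these is p|q|r.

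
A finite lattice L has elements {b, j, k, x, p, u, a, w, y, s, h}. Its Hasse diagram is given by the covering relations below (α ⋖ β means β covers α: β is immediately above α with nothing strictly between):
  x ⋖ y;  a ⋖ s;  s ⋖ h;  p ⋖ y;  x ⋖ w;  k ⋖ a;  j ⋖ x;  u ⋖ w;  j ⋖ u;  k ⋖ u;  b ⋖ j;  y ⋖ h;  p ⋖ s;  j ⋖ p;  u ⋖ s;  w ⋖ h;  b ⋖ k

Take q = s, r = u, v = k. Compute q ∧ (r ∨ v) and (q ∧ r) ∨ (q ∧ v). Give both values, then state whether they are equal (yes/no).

r ∨ v = u, so q ∧ (r ∨ v) = s ∧ u = u.
q ∧ r = u and q ∧ v = k, so (q ∧ r) ∨ (q ∧ v) = u ∨ k = u.
Equal: yes.

u; u; yes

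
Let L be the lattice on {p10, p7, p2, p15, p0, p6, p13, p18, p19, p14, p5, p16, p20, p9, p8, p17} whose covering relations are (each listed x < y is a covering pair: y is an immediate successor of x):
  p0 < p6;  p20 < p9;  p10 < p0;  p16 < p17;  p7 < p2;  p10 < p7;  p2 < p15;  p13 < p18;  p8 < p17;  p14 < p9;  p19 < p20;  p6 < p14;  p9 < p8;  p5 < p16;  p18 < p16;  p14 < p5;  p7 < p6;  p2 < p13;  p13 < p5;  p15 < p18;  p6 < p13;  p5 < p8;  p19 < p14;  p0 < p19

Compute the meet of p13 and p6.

Common lower bounds of {p13, p6}: p0, p10, p6, p7.
The greatest among these is p6.

p6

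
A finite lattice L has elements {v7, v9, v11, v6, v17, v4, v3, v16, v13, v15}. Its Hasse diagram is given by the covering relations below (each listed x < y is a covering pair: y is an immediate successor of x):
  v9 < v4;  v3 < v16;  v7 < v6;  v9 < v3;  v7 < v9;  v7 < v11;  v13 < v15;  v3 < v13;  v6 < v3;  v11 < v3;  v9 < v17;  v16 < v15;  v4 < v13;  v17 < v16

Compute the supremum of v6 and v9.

v3

Common upper bounds of {v6, v9}: v13, v15, v16, v3.
The least among these is v3.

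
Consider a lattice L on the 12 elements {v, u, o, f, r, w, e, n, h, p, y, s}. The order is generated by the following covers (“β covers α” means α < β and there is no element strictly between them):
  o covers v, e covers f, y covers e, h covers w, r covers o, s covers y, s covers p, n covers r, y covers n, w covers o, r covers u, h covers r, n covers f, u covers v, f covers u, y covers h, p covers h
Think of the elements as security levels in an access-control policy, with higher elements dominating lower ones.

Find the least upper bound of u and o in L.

r

Common upper bounds of {u, o}: h, n, p, r, s, y.
The least among these is r.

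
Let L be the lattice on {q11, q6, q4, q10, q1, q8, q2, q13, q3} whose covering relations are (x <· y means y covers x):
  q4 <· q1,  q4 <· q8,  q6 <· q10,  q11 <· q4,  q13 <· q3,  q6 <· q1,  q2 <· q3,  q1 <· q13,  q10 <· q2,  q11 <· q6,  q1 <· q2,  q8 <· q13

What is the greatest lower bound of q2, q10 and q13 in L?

q6

Common lower bounds of {q2, q10, q13}: q11, q6.
The greatest among these is q6.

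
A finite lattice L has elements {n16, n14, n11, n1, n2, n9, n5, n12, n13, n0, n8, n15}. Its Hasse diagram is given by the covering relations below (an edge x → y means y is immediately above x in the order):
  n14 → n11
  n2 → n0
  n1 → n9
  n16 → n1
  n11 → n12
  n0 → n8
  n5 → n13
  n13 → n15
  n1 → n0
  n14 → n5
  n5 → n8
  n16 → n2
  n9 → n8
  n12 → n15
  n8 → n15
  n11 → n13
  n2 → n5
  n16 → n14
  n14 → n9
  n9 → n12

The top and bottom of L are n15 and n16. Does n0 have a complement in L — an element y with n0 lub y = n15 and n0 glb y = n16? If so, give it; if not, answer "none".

Need y with n0 ∨ y = n15 and n0 ∧ y = n16.
Checking each element gives: n11.

n11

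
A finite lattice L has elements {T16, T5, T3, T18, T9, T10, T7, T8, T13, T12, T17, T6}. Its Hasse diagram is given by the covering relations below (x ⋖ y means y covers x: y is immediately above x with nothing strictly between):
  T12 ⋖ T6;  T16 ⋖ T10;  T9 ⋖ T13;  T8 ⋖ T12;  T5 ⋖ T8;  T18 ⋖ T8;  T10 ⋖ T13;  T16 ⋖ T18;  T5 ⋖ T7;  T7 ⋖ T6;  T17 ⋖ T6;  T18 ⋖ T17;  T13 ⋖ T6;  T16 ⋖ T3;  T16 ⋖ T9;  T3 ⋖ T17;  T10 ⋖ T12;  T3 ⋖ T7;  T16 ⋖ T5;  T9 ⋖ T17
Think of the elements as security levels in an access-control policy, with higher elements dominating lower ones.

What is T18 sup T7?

Common upper bounds of {T18, T7}: T6.
The least among these is T6.

T6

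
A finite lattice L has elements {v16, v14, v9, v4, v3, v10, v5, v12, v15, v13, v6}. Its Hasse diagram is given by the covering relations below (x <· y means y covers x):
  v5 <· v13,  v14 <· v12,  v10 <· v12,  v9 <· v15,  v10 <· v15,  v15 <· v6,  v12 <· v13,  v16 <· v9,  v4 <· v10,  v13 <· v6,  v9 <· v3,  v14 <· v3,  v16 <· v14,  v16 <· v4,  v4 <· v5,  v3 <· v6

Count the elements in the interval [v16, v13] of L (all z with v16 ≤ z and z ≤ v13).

The interval [v16, v13] = {v10, v12, v13, v14, v16, v4, v5}, which has 7 elements.

7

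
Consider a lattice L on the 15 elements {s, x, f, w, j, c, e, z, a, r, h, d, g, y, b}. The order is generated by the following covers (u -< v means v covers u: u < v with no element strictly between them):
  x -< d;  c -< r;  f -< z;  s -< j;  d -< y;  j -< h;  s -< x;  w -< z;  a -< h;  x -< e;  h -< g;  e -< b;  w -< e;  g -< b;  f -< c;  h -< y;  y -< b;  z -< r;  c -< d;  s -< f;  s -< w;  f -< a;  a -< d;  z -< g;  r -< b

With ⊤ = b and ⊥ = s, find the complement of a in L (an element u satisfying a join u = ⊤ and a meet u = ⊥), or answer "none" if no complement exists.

e

Need u with a ∨ u = b and a ∧ u = s.
Checking each element gives: e.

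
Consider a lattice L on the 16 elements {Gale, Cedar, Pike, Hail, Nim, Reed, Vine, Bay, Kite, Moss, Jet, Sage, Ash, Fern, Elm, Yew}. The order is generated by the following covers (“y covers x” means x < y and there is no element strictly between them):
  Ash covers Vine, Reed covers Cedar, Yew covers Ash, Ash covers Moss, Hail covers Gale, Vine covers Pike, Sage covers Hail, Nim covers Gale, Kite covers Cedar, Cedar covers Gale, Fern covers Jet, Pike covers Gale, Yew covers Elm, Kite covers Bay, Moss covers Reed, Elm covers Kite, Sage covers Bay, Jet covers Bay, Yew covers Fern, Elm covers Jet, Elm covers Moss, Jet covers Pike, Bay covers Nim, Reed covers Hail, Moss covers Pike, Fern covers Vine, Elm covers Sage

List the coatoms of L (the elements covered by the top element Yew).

Ash, Elm, Fern

The coatoms are exactly the elements covered by Yew: Ash, Elm, Fern.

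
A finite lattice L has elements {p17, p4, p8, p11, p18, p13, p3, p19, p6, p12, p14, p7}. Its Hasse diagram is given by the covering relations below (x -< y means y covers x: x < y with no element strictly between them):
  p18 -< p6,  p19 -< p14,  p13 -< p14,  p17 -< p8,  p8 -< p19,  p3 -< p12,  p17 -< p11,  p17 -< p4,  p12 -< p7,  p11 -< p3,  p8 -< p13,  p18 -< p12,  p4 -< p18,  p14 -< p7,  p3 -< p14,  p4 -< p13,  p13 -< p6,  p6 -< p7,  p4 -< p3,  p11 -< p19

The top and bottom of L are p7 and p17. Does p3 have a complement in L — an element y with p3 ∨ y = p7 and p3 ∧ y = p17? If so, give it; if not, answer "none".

For every candidate y, either p3 ∨ y ≠ p7 or p3 ∧ y ≠ p17; no complement exists.

none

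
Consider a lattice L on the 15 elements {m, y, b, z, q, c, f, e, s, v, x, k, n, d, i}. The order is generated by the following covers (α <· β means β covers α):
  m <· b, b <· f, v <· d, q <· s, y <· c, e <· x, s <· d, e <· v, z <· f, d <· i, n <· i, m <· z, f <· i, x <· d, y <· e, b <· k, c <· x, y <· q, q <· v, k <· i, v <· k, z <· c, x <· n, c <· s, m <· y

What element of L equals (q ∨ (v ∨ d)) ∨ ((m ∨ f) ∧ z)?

d

v ∨ d = d
q ∨ d = d
m ∨ f = f
f ∧ z = z
d ∨ z = d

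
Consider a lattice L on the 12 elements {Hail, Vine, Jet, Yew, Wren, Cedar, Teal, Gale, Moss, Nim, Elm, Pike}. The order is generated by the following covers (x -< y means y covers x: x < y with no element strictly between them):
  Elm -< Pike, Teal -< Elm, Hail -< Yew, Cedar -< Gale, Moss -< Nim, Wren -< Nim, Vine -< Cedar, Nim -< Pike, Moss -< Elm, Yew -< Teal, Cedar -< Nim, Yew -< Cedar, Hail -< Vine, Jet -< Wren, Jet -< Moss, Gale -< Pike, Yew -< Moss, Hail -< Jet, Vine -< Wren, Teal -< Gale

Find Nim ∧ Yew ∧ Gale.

Common lower bounds of {Nim, Yew, Gale}: Hail, Yew.
The greatest among these is Yew.

Yew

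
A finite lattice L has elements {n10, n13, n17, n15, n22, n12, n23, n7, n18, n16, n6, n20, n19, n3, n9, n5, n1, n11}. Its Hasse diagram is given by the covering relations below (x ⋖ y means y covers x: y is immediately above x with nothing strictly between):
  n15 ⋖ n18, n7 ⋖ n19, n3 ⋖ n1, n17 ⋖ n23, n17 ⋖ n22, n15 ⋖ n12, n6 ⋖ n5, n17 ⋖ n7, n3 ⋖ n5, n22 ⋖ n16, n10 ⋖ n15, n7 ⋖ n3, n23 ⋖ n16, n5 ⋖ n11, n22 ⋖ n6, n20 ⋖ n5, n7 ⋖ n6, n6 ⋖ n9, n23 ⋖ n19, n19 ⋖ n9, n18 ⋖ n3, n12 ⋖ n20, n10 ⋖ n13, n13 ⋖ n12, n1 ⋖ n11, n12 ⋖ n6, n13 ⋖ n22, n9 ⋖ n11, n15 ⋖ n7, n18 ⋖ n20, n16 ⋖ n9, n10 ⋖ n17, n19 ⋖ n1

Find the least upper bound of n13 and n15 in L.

Common upper bounds of {n13, n15}: n11, n12, n20, n5, n6, n9.
The least among these is n12.

n12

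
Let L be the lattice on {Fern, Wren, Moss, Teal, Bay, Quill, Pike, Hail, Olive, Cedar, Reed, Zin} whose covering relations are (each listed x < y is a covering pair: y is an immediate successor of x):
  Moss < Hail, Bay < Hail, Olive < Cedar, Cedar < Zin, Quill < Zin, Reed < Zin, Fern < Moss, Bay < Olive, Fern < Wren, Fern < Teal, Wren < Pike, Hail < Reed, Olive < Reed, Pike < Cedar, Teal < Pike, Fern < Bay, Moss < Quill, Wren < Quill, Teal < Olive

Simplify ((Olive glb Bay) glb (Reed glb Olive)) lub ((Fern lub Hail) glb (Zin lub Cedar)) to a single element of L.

Hail

Olive ∧ Bay = Bay
Reed ∧ Olive = Olive
Bay ∧ Olive = Bay
Fern ∨ Hail = Hail
Zin ∨ Cedar = Zin
Hail ∧ Zin = Hail
Bay ∨ Hail = Hail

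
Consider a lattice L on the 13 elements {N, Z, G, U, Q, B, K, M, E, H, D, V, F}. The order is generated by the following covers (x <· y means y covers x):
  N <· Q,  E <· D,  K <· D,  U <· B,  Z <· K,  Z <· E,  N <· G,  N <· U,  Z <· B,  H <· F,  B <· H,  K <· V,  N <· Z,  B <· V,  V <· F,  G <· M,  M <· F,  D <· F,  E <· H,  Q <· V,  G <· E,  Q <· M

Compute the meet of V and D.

K

Common lower bounds of {V, D}: K, N, Z.
The greatest among these is K.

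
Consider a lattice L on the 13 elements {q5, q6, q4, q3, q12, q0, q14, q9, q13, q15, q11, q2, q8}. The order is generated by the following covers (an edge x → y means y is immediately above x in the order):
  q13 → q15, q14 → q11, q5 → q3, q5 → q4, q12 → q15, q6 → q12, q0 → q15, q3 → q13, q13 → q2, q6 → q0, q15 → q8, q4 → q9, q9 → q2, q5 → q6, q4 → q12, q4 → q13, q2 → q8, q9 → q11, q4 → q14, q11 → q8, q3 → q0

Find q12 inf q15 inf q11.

q4

Common lower bounds of {q12, q15, q11}: q4, q5.
The greatest among these is q4.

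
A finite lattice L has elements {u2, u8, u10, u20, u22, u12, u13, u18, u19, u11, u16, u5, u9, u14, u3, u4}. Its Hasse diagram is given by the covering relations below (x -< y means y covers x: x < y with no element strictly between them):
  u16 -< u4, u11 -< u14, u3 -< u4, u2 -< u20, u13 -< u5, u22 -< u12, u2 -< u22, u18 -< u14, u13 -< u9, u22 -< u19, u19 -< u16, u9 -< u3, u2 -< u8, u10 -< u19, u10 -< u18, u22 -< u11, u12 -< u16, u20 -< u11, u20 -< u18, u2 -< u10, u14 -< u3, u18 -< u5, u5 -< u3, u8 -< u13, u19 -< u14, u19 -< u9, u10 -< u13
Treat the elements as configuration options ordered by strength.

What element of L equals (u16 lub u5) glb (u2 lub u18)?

u18

u16 ∨ u5 = u4
u2 ∨ u18 = u18
u4 ∧ u18 = u18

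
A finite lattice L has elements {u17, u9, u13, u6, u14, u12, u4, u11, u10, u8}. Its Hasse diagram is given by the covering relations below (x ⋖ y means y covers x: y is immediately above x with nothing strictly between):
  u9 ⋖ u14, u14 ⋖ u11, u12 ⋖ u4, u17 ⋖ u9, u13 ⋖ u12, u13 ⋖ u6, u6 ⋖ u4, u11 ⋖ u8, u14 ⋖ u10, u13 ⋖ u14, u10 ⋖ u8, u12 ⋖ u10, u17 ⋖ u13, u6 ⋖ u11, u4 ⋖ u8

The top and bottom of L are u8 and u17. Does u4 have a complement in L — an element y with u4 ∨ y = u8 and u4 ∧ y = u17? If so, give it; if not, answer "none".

Need y with u4 ∨ y = u8 and u4 ∧ y = u17.
Checking each element gives: u9.

u9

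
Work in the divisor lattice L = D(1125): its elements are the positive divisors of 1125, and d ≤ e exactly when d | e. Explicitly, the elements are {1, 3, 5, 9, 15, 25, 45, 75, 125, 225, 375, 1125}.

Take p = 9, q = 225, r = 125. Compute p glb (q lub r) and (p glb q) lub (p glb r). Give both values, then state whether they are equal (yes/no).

q lub r = 1125, so p glb (q lub r) = 9 glb 1125 = 9.
p glb q = 9 and p glb r = 1, so (p glb q) lub (p glb r) = 9 lub 1 = 9.
Equal: yes.

9; 9; yes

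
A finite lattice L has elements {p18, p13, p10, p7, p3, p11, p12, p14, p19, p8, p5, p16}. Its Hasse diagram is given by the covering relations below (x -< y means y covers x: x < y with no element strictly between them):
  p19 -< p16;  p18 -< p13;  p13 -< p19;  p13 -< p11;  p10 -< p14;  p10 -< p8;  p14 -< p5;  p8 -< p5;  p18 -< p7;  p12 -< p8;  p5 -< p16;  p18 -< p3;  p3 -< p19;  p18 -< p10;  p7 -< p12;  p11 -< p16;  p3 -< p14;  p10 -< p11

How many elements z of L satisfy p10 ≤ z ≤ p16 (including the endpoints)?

6

The interval [p10, p16] = {p10, p11, p14, p16, p5, p8}, which has 6 elements.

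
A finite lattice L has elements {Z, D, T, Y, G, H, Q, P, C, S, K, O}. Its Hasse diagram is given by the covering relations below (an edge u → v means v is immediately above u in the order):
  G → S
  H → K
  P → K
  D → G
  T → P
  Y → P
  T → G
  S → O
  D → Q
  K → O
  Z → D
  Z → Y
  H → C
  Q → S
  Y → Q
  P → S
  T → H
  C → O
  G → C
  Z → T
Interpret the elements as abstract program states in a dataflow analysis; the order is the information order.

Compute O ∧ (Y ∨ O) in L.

Y ∨ O = O
O ∧ O = O

O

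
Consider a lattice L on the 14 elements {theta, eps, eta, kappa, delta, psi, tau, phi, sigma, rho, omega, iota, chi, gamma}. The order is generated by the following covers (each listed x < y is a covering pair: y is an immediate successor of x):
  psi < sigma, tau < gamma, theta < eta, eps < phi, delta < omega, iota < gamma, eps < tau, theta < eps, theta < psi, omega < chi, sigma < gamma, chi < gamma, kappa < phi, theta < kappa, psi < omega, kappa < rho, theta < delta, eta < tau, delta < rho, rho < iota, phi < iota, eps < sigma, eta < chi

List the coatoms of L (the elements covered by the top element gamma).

chi, iota, sigma, tau

The coatoms are exactly the elements covered by gamma: chi, iota, sigma, tau.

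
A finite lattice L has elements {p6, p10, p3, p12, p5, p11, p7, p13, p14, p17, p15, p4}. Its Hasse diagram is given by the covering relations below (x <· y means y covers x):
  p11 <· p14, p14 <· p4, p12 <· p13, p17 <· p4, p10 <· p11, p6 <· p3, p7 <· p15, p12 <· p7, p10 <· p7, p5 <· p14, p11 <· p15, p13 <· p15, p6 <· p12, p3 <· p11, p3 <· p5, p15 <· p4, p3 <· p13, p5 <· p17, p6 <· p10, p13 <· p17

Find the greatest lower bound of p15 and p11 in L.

Common lower bounds of {p15, p11}: p10, p11, p3, p6.
The greatest among these is p11.

p11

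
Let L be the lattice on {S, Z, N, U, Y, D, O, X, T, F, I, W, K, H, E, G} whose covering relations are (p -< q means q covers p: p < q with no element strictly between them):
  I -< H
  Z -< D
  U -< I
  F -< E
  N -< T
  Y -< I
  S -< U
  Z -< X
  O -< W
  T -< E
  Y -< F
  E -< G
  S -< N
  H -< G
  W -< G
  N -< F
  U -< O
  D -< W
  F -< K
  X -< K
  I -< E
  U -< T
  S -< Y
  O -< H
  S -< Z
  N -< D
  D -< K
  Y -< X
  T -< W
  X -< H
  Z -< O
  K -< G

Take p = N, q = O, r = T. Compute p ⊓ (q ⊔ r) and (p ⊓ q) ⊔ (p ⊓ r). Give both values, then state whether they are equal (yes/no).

N; N; yes

q ⊔ r = W, so p ⊓ (q ⊔ r) = N ⊓ W = N.
p ⊓ q = S and p ⊓ r = N, so (p ⊓ q) ⊔ (p ⊓ r) = S ⊔ N = N.
Equal: yes.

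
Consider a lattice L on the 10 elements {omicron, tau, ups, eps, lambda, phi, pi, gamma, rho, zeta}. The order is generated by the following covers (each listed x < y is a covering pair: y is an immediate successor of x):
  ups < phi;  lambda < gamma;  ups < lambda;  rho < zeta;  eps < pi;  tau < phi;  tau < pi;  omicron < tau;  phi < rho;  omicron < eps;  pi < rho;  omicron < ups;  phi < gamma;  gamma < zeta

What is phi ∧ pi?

tau

Common lower bounds of {phi, pi}: omicron, tau.
The greatest among these is tau.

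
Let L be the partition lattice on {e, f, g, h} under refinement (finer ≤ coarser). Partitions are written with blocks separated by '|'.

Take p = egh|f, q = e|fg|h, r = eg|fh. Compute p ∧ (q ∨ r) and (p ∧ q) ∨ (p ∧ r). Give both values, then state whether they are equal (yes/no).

q ∨ r = efgh, so p ∧ (q ∨ r) = egh|f ∧ efgh = egh|f.
p ∧ q = e|f|g|h and p ∧ r = eg|f|h, so (p ∧ q) ∨ (p ∧ r) = e|f|g|h ∨ eg|f|h = eg|f|h.
Equal: no.

egh|f; eg|f|h; no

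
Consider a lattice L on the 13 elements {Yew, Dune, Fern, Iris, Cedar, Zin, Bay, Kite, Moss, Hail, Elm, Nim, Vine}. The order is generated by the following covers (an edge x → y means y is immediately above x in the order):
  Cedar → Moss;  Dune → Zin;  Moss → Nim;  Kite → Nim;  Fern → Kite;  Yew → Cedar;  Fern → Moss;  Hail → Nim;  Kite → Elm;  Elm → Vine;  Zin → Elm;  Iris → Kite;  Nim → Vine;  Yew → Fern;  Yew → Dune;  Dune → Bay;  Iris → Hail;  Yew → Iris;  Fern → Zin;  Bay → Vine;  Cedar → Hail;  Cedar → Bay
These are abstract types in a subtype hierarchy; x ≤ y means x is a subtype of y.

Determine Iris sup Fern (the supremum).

Common upper bounds of {Iris, Fern}: Elm, Kite, Nim, Vine.
The least among these is Kite.

Kite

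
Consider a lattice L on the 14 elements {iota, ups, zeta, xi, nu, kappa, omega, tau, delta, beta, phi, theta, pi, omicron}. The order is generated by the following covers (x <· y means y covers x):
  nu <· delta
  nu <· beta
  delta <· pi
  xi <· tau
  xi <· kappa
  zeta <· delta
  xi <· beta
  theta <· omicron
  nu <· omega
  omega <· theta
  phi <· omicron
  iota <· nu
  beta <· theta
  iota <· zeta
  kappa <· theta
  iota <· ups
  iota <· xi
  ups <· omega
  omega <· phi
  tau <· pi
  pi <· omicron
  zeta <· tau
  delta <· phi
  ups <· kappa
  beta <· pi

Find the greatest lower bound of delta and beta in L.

nu

Common lower bounds of {delta, beta}: iota, nu.
The greatest among these is nu.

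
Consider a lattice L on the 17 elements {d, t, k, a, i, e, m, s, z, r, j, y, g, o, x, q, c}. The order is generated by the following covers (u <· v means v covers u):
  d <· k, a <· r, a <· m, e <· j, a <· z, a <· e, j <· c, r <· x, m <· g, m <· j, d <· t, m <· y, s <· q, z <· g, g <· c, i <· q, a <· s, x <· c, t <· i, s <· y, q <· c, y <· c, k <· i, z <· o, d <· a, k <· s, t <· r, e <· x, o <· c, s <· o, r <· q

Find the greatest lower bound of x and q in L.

Common lower bounds of {x, q}: a, d, r, t.
The greatest among these is r.

r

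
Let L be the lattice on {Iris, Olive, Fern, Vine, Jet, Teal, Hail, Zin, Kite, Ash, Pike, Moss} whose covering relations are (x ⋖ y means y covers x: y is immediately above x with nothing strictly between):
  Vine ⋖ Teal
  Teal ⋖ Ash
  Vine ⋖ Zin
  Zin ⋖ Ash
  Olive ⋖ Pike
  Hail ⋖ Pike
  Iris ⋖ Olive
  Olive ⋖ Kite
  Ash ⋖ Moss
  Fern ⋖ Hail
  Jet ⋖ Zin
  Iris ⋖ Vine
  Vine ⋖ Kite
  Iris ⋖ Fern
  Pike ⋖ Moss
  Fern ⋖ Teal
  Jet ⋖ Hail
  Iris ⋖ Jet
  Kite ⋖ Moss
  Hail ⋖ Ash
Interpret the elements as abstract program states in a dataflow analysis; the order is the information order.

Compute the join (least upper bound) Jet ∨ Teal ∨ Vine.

Ash

Common upper bounds of {Jet, Teal, Vine}: Ash, Moss.
The least among these is Ash.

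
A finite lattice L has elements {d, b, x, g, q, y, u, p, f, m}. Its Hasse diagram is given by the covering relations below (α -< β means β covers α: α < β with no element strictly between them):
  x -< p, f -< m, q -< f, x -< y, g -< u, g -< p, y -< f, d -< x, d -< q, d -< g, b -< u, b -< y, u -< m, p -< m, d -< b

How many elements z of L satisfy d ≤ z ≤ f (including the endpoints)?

The interval [d, f] = {b, d, f, q, x, y}, which has 6 elements.

6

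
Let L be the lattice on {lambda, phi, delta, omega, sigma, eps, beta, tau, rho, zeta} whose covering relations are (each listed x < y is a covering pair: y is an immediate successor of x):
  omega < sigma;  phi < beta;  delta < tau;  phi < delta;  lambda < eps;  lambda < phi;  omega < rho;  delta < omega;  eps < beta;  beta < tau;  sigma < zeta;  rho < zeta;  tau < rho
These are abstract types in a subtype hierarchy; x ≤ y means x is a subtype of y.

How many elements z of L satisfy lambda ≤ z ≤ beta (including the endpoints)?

4

The interval [lambda, beta] = {beta, eps, lambda, phi}, which has 4 elements.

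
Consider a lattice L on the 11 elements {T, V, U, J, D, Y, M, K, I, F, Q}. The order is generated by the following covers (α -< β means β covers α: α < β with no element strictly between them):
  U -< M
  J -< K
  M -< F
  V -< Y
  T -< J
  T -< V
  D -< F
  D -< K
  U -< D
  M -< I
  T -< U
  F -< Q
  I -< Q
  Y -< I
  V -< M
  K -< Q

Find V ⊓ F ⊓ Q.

V

Common lower bounds of {V, F, Q}: T, V.
The greatest among these is V.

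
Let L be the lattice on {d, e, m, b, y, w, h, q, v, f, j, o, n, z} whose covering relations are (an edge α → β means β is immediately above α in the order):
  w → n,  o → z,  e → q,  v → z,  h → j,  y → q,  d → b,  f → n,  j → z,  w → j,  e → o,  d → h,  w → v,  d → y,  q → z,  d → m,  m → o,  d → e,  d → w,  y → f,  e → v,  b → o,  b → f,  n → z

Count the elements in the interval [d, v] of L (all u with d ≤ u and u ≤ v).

4

The interval [d, v] = {d, e, v, w}, which has 4 elements.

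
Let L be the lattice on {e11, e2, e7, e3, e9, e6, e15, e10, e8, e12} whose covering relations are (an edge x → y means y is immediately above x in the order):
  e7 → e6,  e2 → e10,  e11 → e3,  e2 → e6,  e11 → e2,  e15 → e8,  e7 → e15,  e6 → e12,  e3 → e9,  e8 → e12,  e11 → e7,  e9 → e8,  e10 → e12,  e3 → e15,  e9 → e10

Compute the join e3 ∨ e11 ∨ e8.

e8

Common upper bounds of {e3, e11, e8}: e12, e8.
The least among these is e8.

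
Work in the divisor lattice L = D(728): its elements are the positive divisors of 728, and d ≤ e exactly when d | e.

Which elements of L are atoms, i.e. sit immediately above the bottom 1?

13, 2, 7

The atoms are exactly the elements that cover 1: 13, 2, 7.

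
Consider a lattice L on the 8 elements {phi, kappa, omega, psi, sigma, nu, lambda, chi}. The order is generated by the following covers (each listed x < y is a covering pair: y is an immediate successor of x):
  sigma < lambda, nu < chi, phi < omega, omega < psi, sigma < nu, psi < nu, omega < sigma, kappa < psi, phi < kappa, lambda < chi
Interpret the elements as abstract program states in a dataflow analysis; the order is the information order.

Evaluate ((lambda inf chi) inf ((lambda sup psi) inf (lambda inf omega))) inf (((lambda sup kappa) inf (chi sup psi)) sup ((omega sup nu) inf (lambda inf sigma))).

omega

lambda ∧ chi = lambda
lambda ∨ psi = chi
lambda ∧ omega = omega
chi ∧ omega = omega
lambda ∧ omega = omega
lambda ∨ kappa = chi
chi ∨ psi = chi
chi ∧ chi = chi
omega ∨ nu = nu
lambda ∧ sigma = sigma
nu ∧ sigma = sigma
chi ∨ sigma = chi
omega ∧ chi = omega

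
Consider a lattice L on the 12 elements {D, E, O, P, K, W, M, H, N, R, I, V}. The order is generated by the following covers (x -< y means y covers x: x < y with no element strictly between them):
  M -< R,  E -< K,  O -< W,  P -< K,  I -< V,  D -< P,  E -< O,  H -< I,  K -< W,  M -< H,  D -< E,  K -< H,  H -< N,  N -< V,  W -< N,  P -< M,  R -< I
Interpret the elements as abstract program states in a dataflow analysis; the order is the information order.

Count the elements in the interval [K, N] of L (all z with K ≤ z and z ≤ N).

The interval [K, N] = {H, K, N, W}, which has 4 elements.

4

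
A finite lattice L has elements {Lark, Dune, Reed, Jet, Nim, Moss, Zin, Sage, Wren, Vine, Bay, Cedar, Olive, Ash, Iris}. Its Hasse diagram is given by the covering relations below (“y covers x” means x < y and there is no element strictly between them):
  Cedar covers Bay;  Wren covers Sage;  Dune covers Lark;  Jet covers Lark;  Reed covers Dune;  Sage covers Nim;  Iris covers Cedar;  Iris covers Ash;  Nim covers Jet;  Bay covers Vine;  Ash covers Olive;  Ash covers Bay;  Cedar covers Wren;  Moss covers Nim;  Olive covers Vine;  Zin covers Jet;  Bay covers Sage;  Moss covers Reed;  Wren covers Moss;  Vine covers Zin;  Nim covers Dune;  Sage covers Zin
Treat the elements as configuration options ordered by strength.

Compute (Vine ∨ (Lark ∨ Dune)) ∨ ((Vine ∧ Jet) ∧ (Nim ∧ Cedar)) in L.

Bay

Lark ∨ Dune = Dune
Vine ∨ Dune = Bay
Vine ∧ Jet = Jet
Nim ∧ Cedar = Nim
Jet ∧ Nim = Jet
Bay ∨ Jet = Bay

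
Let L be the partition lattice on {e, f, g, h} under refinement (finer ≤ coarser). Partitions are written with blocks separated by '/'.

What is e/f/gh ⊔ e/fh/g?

e/fgh

The join of e/f/gh and e/fh/g merges any blocks that overlap across the partitions, giving e/fgh.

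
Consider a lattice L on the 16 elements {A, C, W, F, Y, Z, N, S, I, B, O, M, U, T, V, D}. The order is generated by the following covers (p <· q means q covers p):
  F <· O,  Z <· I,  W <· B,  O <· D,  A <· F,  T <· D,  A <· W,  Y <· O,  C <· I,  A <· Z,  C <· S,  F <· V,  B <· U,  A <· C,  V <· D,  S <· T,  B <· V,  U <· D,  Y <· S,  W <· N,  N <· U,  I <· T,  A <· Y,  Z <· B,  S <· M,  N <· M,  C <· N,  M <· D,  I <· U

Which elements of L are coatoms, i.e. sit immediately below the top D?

M, O, T, U, V

The coatoms are exactly the elements covered by D: M, O, T, U, V.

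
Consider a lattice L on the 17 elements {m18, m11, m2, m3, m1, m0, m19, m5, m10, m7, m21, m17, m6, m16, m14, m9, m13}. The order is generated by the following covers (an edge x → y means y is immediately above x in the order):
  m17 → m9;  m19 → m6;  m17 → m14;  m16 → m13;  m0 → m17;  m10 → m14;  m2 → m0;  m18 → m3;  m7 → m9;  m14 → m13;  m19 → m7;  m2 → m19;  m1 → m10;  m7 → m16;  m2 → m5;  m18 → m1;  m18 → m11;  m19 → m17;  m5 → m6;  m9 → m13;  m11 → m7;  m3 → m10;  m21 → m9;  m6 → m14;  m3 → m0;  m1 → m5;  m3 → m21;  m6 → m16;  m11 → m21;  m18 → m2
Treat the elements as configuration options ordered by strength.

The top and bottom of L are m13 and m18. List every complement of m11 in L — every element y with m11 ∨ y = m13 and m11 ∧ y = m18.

m10, m14

Need y with m11 ∨ y = m13 and m11 ∧ y = m18.
Checking each element gives: m10, m14.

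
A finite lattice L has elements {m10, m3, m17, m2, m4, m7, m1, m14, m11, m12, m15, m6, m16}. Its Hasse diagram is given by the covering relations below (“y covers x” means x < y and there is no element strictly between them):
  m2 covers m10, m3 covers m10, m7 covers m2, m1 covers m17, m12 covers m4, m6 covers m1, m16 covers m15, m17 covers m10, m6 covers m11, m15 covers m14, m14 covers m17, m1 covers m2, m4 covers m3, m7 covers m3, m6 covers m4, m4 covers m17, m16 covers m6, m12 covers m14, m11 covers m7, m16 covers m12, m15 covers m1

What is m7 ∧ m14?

m10

Common lower bounds of {m7, m14}: m10.
The greatest among these is m10.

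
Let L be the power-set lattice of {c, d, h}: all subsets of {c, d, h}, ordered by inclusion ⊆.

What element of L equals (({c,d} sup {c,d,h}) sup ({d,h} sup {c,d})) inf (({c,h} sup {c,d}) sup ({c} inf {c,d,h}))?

{c,d,h}

{c,d} ∨ {c,d,h} = {c,d,h}
{d,h} ∨ {c,d} = {c,d,h}
{c,d,h} ∨ {c,d,h} = {c,d,h}
{c,h} ∨ {c,d} = {c,d,h}
{c} ∧ {c,d,h} = {c}
{c,d,h} ∨ {c} = {c,d,h}
{c,d,h} ∧ {c,d,h} = {c,d,h}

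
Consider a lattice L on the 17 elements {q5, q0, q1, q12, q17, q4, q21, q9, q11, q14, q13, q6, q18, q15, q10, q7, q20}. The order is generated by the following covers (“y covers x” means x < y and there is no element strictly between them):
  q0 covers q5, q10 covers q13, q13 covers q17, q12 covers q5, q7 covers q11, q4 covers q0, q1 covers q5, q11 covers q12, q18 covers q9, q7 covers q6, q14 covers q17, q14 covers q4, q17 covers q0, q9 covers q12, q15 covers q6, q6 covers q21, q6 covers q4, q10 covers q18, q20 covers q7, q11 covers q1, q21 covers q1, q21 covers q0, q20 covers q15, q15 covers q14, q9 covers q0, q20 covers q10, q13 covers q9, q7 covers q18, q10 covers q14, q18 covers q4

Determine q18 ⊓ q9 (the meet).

Common lower bounds of {q18, q9}: q0, q12, q5, q9.
The greatest among these is q9.

q9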